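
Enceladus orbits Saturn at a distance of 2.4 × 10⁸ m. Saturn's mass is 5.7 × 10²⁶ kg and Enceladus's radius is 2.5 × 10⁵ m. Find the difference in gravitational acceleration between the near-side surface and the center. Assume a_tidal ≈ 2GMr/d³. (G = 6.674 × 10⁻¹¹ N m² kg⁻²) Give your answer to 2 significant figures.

1.4 × 10⁻³ m/s²

Δa = 2GMr/d³
   = 2 × (6.674 × 10⁻¹¹) × (5.7 × 10²⁶) × (2.5 × 10⁵) / (2.4 × 10⁸)³
   = 1.4 × 10⁻³ m/s²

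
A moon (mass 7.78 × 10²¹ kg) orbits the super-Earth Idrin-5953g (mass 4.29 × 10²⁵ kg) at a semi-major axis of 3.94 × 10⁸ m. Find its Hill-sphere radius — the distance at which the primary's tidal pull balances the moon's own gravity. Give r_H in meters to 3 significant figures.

1.55 × 10⁷ m

r_H ≈ a (m/3M)^(1/3)
    = (3.94 × 10⁸) × (7.78 × 10²¹ / (3 × 4.29 × 10²⁵))^(1/3)
    = 1.55 × 10⁷ m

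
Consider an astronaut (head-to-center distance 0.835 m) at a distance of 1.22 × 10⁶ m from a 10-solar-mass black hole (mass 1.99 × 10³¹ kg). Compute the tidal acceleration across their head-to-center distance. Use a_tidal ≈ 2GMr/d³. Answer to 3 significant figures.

1.22 × 10³ m/s²

Δg = 2GMr/d³
   = 2 × (6.674 × 10⁻¹¹) × (1.99 × 10³¹) × (0.835) / (1.22 × 10⁶)³
   = 1.22 × 10³ m/s²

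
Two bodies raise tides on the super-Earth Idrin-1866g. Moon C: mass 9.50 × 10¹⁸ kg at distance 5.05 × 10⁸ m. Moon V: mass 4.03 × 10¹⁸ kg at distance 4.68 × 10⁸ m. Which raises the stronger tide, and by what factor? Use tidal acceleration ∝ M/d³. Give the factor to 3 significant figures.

Tidal stretch scales as M/d³; compute that for each body.
Moon C: (9.50 × 10¹⁸) / (5.05 × 10⁸)³ = 7.376 × 10⁻⁸
Moon V: (4.03 × 10¹⁸) / (4.68 × 10⁸)³ = 3.932 × 10⁻⁸
Ratio (larger/smaller) = 1.88

Moon C, by a factor of ≈ 1.88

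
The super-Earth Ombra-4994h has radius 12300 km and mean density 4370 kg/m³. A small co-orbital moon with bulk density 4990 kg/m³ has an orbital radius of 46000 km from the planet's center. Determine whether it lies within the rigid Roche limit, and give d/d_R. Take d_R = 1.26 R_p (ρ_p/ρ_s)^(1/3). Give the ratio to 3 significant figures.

d_R = 1.26 × (12300 km) × (4370/4990)^(1/3) = 14830 km
d/d_R = (46000) / (14830) = 3.10
Since d/d_R > 1, the body is outside the Roche limit.

outside; d/d_R ≈ 3.10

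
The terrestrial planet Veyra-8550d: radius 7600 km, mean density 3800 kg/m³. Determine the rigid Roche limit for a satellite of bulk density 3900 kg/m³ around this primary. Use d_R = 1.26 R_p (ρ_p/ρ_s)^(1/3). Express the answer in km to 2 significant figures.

9500 km

d_R = 1.26 × 7600 km × (3800/3900)^(1/3)
    = 9500 km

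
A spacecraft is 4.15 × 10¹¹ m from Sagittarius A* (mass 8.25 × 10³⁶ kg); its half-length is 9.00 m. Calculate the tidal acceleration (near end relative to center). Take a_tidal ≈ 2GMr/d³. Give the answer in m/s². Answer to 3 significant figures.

Δa = 2GMr/d³
   = 2 × (6.674 × 10⁻¹¹) × (8.25 × 10³⁶) × (9.00) / (4.15 × 10¹¹)³
   = 1.39 × 10⁻⁷ m/s²

1.39 × 10⁻⁷ m/s²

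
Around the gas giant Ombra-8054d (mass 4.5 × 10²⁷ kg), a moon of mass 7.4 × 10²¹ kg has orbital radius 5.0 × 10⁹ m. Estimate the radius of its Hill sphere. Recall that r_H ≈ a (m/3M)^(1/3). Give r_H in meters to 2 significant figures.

r_H ≈ a (m/3M)^(1/3)
    = (5.0 × 10⁹) × (7.4 × 10²¹ / (3 × 4.5 × 10²⁷))^(1/3)
    = 4.1 × 10⁷ m

4.1 × 10⁷ m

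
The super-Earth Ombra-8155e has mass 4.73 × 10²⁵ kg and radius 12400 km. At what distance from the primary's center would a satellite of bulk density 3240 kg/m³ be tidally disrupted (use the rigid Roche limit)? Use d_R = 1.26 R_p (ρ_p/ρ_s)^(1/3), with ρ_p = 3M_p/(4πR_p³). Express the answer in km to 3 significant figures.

19100 km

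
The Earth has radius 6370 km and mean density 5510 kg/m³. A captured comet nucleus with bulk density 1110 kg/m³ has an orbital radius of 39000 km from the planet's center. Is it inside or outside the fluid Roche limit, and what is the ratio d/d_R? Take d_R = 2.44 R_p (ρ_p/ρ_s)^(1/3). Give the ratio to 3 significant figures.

outside; d/d_R ≈ 1.47

d_R = 2.44 × (6370 km) × (5510/1110)^(1/3) = 26510 km
d/d_R = (39000) / (26510) = 1.47
Since d/d_R > 1, the body is outside the Roche limit.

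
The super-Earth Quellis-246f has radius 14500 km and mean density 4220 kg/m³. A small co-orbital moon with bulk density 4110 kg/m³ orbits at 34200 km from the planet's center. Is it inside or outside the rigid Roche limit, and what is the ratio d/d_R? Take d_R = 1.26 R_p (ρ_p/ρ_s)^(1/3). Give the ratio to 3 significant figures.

outside; d/d_R ≈ 1.86

d_R = 1.26 × (14500 km) × (4220/4110)^(1/3) = 18430 km
d/d_R = (34200) / (18430) = 1.86
Since d/d_R > 1, the body is outside the Roche limit.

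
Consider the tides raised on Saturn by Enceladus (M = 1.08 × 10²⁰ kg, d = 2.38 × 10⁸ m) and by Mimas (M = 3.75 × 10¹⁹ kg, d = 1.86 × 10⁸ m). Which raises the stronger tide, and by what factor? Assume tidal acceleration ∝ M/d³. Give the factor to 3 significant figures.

Enceladus, by a factor of ≈ 1.37

Tidal acceleration ∝ M/d³, so compare M/d³ for each.
Enceladus: (1.08 × 10²⁰) / (2.38 × 10⁸)³ = 8.011 × 10⁻⁶
Mimas: (3.75 × 10¹⁹) / (1.86 × 10⁸)³ = 5.828 × 10⁻⁶
Ratio (larger/smaller) = 1.37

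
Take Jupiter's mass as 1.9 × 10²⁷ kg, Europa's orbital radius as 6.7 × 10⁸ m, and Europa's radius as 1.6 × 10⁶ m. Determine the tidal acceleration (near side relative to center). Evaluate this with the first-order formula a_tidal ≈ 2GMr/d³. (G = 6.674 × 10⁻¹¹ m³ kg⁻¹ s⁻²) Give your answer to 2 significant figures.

1.3 × 10⁻³ m/s²

Δa = 2GMr/d³
   = 2 × (6.674 × 10⁻¹¹) × (1.9 × 10²⁷) × (1.6 × 10⁶) / (6.7 × 10⁸)³
   = 1.3 × 10⁻³ m/s²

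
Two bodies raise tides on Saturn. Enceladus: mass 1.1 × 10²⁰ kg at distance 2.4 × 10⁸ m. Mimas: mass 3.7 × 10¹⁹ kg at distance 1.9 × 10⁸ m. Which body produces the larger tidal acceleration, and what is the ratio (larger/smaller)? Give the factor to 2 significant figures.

Tidal acceleration ∝ M/d³, so compare M/d³ for each.
Enceladus: (1.1 × 10²⁰) / (2.4 × 10⁸)³ = 7.957 × 10⁻⁶
Mimas: (3.7 × 10¹⁹) / (1.9 × 10⁸)³ = 5.394 × 10⁻⁶
Ratio (larger/smaller) = 1.5

Enceladus, by a factor of ≈ 1.5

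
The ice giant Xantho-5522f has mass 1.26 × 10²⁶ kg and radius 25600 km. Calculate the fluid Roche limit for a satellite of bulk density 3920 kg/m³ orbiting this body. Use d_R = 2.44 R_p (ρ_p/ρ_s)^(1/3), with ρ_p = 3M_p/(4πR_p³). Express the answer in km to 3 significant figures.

48100 km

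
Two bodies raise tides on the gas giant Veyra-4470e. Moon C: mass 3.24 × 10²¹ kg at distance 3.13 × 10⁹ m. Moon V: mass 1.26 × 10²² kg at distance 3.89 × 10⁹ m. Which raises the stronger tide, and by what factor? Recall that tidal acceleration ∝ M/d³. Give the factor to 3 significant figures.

Moon V, by a factor of ≈ 2.03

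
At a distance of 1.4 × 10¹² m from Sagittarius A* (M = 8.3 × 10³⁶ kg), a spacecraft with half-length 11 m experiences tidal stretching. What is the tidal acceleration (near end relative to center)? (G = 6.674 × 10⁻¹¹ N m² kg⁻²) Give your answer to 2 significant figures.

4.4 × 10⁻⁹ m/s²

Δg = 2GMr/d³
   = 2 × (6.674 × 10⁻¹¹) × (8.3 × 10³⁶) × (11) / (1.4 × 10¹²)³
   = 4.4 × 10⁻⁹ m/s²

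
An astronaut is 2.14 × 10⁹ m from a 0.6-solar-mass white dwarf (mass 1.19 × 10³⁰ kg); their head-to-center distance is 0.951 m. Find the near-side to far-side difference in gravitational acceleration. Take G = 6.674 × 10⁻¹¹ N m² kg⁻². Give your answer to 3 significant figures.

3.08 × 10⁻⁸ m/s²

Near-to-far spans 2r, so the tidal difference is twice the near-to-center value: 4GMr/d³.
Δg = 4GMr/d³
   = 4 × (6.674 × 10⁻¹¹) × (1.19 × 10³⁰) × (0.951) / (2.14 × 10⁹)³
   = 3.08 × 10⁻⁸ m/s²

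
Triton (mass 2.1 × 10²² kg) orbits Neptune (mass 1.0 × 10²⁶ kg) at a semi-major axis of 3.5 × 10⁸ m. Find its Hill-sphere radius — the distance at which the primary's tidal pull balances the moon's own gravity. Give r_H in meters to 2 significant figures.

r_H ≈ a (m/3M)^(1/3)
    = (3.5 × 10⁸) × (2.1 × 10²² / (3 × 1.0 × 10²⁶))^(1/3)
    = 1.4 × 10⁷ m

1.4 × 10⁷ m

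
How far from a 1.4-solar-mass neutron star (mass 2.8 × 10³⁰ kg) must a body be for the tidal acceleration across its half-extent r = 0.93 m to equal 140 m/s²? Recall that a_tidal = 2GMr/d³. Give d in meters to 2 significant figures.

2GMr/d³ = a_tidal  ⇒  d = (2GMr / a_tidal)^(1/3)
d = (2 × 6.674×10⁻¹¹ × (2.8 × 10³⁰) × (0.93) / (140))^(1/3)
  = 1.4 × 10⁶ m

1.4 × 10⁶ m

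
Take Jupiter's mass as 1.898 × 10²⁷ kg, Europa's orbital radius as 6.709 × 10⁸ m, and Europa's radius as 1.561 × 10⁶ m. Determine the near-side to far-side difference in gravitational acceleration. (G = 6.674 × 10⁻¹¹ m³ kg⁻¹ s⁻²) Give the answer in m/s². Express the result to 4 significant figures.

2.619 × 10⁻³ m/s²

Δg = 4GMr/d³
   = 4 × (6.674 × 10⁻¹¹) × (1.898 × 10²⁷) × (1.561 × 10⁶) / (6.709 × 10⁸)³
   = 2.619 × 10⁻³ m/s²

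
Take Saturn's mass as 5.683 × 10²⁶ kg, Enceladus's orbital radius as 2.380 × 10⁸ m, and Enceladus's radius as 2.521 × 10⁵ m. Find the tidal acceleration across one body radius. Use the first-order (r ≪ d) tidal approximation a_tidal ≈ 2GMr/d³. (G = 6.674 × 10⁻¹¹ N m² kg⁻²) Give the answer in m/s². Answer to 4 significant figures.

Δa = 2GMr/d³
   = 2 × (6.674 × 10⁻¹¹) × (5.683 × 10²⁶) × (2.521 × 10⁵) / (2.380 × 10⁸)³
   = 1.419 × 10⁻³ m/s²

1.419 × 10⁻³ m/s²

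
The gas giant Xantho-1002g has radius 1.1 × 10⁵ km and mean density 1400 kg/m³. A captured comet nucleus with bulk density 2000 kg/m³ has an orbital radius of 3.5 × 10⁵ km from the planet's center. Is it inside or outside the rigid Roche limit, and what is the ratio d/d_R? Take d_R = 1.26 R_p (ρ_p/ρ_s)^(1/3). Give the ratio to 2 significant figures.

d_R = 1.26 × (1.1 × 10⁵ km) × (1400/2000)^(1/3) = 1.231 × 10⁵ km
d/d_R = (3.5 × 10⁵) / (1.231 × 10⁵) = 2.8
Since d/d_R > 1, the body is outside the Roche limit.

outside; d/d_R ≈ 2.8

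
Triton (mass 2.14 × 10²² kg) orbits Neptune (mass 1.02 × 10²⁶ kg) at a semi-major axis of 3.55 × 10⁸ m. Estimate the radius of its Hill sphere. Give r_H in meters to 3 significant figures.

r_H ≈ a (m/3M)^(1/3)
    = (3.55 × 10⁸) × (2.14 × 10²² / (3 × 1.02 × 10²⁶))^(1/3)
    = 1.46 × 10⁷ m

1.46 × 10⁷ m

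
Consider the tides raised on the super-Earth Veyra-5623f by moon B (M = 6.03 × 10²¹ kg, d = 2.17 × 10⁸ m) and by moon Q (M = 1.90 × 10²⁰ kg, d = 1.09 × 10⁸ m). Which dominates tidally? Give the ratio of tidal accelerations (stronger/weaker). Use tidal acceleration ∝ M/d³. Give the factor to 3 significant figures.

Moon B, by a factor of ≈ 4.02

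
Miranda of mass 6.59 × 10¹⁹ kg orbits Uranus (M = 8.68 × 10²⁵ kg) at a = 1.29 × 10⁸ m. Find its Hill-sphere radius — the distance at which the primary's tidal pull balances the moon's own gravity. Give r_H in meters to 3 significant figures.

8.16 × 10⁵ m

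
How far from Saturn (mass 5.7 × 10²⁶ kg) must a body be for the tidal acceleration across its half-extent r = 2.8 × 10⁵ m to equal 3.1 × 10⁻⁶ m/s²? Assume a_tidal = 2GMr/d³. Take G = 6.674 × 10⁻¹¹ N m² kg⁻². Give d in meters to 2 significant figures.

2GMr/d³ = a_tidal  ⇒  d = (2GMr / a_tidal)^(1/3)
d = (2 × 6.674×10⁻¹¹ × (5.7 × 10²⁶) × (2.8 × 10⁵) / (3.1 × 10⁻⁶))^(1/3)
  = 1.9 × 10⁹ m

1.9 × 10⁹ m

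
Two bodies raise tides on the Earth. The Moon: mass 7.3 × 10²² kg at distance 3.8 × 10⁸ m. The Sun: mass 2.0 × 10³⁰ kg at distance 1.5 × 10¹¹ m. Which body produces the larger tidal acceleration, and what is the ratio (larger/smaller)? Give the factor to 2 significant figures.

The Moon, by a factor of ≈ 2.2

Tidal acceleration ∝ M/d³, so compare M/d³ for each.
The Moon: (7.3 × 10²²) / (3.8 × 10⁸)³ = 1.330 × 10⁻³
The Sun: (2.0 × 10³⁰) / (1.5 × 10¹¹)³ = 5.926 × 10⁻⁴
Ratio (larger/smaller) = 2.2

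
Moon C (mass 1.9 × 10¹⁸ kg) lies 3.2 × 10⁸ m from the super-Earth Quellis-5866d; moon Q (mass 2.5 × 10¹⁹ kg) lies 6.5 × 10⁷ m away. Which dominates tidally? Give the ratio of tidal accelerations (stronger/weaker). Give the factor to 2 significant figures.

Tidal stretch scales as M/d³; compute that for each body.
Moon C: (1.9 × 10¹⁸) / (3.2 × 10⁸)³ = 5.798 × 10⁻⁸
Moon Q: (2.5 × 10¹⁹) / (6.5 × 10⁷)³ = 9.103 × 10⁻⁵
Ratio (larger/smaller) = 1600

Moon Q, by a factor of ≈ 1600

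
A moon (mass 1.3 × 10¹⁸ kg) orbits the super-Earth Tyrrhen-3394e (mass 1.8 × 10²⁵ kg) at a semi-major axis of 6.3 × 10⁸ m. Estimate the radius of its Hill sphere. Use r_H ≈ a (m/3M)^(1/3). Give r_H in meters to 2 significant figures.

1.8 × 10⁶ m

r_H ≈ a (m/3M)^(1/3)
    = (6.3 × 10⁸) × (1.3 × 10¹⁸ / (3 × 1.8 × 10²⁵))^(1/3)
    = 1.8 × 10⁶ m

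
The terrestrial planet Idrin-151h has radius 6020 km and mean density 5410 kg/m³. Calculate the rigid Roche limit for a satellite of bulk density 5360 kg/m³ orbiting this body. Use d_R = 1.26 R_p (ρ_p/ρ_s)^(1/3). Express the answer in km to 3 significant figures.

7610 km

d_R = 1.26 × 6020 km × (5410/5360)^(1/3)
    = 7610 km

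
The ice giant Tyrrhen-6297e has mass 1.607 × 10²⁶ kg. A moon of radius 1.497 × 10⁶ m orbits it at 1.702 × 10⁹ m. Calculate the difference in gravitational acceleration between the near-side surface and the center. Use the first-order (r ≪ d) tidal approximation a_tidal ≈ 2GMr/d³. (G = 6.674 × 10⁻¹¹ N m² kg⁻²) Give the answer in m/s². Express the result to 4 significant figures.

6.513 × 10⁻⁶ m/s²

Δa = 2GMr/d³
   = 2 × (6.674 × 10⁻¹¹) × (1.607 × 10²⁶) × (1.497 × 10⁶) / (1.702 × 10⁹)³
   = 6.513 × 10⁻⁶ m/s²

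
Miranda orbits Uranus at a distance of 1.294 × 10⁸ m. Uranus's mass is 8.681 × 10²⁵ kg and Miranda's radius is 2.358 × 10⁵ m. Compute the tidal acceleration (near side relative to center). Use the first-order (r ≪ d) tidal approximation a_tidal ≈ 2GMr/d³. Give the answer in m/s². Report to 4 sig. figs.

1.261 × 10⁻³ m/s²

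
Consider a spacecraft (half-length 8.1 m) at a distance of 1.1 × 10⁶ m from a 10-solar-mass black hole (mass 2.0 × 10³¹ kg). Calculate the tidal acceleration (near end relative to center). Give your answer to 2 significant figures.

1.6 × 10⁴ m/s²

Δa = 2GMr/d³
   = 2 × (6.674 × 10⁻¹¹) × (2.0 × 10³¹) × (8.1) / (1.1 × 10⁶)³
   = 1.6 × 10⁴ m/s²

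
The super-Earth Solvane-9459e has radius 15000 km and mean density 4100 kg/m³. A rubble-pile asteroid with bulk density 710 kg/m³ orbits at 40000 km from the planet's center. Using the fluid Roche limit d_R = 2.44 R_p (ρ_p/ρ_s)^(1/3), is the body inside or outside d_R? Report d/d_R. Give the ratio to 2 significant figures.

d_R = 2.44 × (15000 km) × (4100/710)^(1/3) = 65660 km
d/d_R = (40000) / (65660) = 0.61
Since d/d_R < 1, the body is inside the Roche limit.

inside; d/d_R ≈ 0.61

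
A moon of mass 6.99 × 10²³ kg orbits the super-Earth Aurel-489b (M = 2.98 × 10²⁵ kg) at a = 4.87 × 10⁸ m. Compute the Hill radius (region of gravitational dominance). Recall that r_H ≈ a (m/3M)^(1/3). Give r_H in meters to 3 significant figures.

9.67 × 10⁷ m

r_H ≈ a (m/3M)^(1/3)
    = (4.87 × 10⁸) × (6.99 × 10²³ / (3 × 2.98 × 10²⁵))^(1/3)
    = 9.67 × 10⁷ m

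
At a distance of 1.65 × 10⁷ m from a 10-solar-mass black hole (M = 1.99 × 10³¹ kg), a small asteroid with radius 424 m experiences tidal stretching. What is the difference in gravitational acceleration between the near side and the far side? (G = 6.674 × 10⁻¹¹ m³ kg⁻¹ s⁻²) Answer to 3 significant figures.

5.01 × 10² m/s²

a_tidal = 4GMr/d³
        = 4 × (6.674 × 10⁻¹¹) × (1.99 × 10³¹) × (424) / (1.65 × 10⁷)³
        = 5.01 × 10² m/s²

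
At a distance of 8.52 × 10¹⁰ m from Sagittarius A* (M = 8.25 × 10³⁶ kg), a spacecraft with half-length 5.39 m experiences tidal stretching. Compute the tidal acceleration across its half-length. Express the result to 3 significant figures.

a_tidal = 2GMr/d³
        = 2 × (6.674 × 10⁻¹¹) × (8.25 × 10³⁶) × (5.39) / (8.52 × 10¹⁰)³
        = 9.60 × 10⁻⁶ m/s²

9.60 × 10⁻⁶ m/s²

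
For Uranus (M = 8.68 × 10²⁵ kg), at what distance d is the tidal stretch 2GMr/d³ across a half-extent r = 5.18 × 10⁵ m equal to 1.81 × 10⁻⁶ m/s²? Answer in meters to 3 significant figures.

2GMr/d³ = a_tidal  ⇒  d = (2GMr / a_tidal)^(1/3)
d = (2 × 6.674×10⁻¹¹ × (8.68 × 10²⁵) × (5.18 × 10⁵) / (1.81 × 10⁻⁶))^(1/3)
  = 1.49 × 10⁹ m

1.49 × 10⁹ m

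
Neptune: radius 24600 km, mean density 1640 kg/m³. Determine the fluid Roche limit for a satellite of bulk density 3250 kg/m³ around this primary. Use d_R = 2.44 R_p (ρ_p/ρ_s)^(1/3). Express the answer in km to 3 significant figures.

47800 km

d_R = 2.44 × 24600 km × (1640/3250)^(1/3)
    = 47800 km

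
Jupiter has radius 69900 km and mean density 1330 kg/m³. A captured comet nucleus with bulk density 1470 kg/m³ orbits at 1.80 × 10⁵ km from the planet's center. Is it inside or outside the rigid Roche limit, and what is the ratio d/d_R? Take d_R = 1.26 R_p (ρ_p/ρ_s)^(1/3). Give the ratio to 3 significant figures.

outside; d/d_R ≈ 2.11

d_R = 1.26 × (69900 km) × (1330/1470)^(1/3) = 85180 km
d/d_R = (1.80 × 10⁵) / (85180) = 2.11
Since d/d_R > 1, the body is outside the Roche limit.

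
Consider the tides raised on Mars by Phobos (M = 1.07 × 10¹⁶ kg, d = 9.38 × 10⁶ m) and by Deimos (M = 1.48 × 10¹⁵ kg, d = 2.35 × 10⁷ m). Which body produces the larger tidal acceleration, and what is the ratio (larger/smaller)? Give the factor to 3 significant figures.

Phobos, by a factor of ≈ 114

Compare M/d³ for the two perturbers:
Phobos: (1.07 × 10¹⁶) / (9.38 × 10⁶)³ = 1.297 × 10⁻⁵
Deimos: (1.48 × 10¹⁵) / (2.35 × 10⁷)³ = 1.140 × 10⁻⁷
Ratio (larger/smaller) = 114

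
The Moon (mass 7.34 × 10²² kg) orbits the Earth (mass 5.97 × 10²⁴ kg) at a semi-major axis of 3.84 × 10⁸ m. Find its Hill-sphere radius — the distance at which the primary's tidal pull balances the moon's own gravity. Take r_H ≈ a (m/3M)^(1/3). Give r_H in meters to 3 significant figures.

6.15 × 10⁷ m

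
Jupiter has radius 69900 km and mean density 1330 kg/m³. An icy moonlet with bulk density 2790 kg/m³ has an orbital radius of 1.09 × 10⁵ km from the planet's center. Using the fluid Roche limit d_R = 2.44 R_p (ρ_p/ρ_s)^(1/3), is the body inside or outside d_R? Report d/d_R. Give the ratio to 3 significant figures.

d_R = 2.44 × (69900 km) × (1330/2790)^(1/3) = 1.332 × 10⁵ km
d/d_R = (1.09 × 10⁵) / (1.332 × 10⁵) = 0.818
Since d/d_R < 1, the body is inside the Roche limit.

inside; d/d_R ≈ 0.818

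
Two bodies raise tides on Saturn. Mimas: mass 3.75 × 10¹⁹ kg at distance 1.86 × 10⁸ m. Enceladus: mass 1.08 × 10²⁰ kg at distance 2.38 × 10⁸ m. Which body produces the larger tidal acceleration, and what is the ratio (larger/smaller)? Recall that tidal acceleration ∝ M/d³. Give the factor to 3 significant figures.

Tidal acceleration ∝ M/d³, so compare M/d³ for each.
Mimas: (3.75 × 10¹⁹) / (1.86 × 10⁸)³ = 5.828 × 10⁻⁶
Enceladus: (1.08 × 10²⁰) / (2.38 × 10⁸)³ = 8.011 × 10⁻⁶
Ratio (larger/smaller) = 1.37

Enceladus, by a factor of ≈ 1.37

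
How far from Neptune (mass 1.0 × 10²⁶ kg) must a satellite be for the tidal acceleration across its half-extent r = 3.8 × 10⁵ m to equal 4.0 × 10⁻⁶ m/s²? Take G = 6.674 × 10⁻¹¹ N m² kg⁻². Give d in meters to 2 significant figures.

1.1 × 10⁹ m

2GMr/d³ = a_tidal  ⇒  d = (2GMr / a_tidal)^(1/3)
d = (2 × 6.674×10⁻¹¹ × (1.0 × 10²⁶) × (3.8 × 10⁵) / (4.0 × 10⁻⁶))^(1/3)
  = 1.1 × 10⁹ m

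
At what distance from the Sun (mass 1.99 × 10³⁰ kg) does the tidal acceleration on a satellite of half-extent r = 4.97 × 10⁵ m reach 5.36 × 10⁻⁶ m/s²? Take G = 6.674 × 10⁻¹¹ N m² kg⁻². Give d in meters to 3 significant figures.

2.91 × 10¹⁰ m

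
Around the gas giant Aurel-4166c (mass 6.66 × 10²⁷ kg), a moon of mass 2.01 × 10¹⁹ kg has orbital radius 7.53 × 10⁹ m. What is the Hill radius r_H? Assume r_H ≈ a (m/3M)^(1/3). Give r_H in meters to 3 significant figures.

7.55 × 10⁶ m

r_H ≈ a (m/3M)^(1/3)
    = (7.53 × 10⁹) × (2.01 × 10¹⁹ / (3 × 6.66 × 10²⁷))^(1/3)
    = 7.55 × 10⁶ m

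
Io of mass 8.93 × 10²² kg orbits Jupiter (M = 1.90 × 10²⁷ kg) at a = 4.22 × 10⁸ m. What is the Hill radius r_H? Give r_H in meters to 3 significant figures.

r_H ≈ a (m/3M)^(1/3)
    = (4.22 × 10⁸) × (8.93 × 10²² / (3 × 1.90 × 10²⁷))^(1/3)
    = 1.06 × 10⁷ m

1.06 × 10⁷ m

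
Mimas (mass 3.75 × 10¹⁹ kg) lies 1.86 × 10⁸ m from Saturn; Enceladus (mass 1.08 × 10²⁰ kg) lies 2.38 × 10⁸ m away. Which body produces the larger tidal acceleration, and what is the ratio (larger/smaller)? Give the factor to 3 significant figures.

Tidal acceleration ∝ M/d³, so compare M/d³ for each.
Mimas: (3.75 × 10¹⁹) / (1.86 × 10⁸)³ = 5.828 × 10⁻⁶
Enceladus: (1.08 × 10²⁰) / (2.38 × 10⁸)³ = 8.011 × 10⁻⁶
Ratio (larger/smaller) = 1.37

Enceladus, by a factor of ≈ 1.37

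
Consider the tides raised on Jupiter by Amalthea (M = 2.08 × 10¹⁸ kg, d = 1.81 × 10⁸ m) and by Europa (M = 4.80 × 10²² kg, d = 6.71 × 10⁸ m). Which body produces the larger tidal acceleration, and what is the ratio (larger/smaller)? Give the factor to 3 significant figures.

Europa, by a factor of ≈ 453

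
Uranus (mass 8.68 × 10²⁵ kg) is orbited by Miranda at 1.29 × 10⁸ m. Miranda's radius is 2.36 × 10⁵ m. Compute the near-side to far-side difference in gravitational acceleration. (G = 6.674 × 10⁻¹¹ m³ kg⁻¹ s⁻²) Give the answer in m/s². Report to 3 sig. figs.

2.55 × 10⁻³ m/s²

a_tidal = 4GMr/d³
        = 4 × (6.674 × 10⁻¹¹) × (8.68 × 10²⁵) × (2.36 × 10⁵) / (1.29 × 10⁸)³
        = 2.55 × 10⁻³ m/s²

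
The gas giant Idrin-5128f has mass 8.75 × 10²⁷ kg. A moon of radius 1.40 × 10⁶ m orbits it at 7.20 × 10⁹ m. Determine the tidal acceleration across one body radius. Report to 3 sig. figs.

Δa = 2GMr/d³
   = 2 × (6.674 × 10⁻¹¹) × (8.75 × 10²⁷) × (1.40 × 10⁶) / (7.20 × 10⁹)³
   = 4.38 × 10⁻⁶ m/s²

4.38 × 10⁻⁶ m/s²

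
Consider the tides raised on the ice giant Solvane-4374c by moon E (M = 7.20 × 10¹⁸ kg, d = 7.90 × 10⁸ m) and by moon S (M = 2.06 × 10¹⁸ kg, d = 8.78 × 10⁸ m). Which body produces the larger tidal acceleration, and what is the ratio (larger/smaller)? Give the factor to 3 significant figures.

Tidal stretch scales as M/d³; compute that for each body.
Moon E: (7.20 × 10¹⁸) / (7.90 × 10⁸)³ = 1.460 × 10⁻⁸
Moon S: (2.06 × 10¹⁸) / (8.78 × 10⁸)³ = 3.044 × 10⁻⁹
Ratio (larger/smaller) = 4.80

Moon E, by a factor of ≈ 4.80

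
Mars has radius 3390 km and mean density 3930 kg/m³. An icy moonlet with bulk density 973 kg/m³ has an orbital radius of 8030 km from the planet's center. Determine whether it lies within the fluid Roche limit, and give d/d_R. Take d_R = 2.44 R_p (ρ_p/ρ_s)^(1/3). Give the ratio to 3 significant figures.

inside; d/d_R ≈ 0.610

d_R = 2.44 × (3390 km) × (3930/973)^(1/3) = 13170 km
d/d_R = (8030) / (13170) = 0.610
Since d/d_R < 1, the body is inside the Roche limit.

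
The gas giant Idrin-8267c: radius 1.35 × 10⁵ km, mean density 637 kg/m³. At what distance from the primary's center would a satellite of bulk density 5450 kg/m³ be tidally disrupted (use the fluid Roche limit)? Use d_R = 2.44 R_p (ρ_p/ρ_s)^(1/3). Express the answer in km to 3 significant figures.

d_R = 2.44 × 1.35 × 10⁵ km × (637/5450)^(1/3)
    = 1.61 × 10⁵ km

1.61 × 10⁵ km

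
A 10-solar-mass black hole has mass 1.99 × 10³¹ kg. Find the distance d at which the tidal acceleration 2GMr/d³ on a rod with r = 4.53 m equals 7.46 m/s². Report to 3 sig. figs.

2GMr/d³ = a_tidal  ⇒  d = (2GMr / a_tidal)^(1/3)
d = (2 × 6.674×10⁻¹¹ × (1.99 × 10³¹) × (4.53) / (7.46))^(1/3)
  = 1.17 × 10⁷ m

1.17 × 10⁷ m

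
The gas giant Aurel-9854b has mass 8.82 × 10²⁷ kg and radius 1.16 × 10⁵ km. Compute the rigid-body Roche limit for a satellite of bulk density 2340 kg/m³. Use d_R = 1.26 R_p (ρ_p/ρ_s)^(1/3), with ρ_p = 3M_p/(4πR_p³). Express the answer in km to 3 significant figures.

1.22 × 10⁵ km

ρ_p = 3M_p/(4πR_p³) = 3 × (8.82 × 10²⁷) / (4π × (1.16 × 10⁸ m)³) = 1350 kg/m³
d_R = 1.26 × 1.16 × 10⁵ km × (1350/2340)^(1/3)
    = 1.22 × 10⁵ km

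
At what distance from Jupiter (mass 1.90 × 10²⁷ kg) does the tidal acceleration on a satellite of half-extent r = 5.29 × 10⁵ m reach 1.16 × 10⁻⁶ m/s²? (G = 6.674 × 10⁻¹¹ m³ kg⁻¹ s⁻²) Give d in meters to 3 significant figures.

2GMr/d³ = a_tidal  ⇒  d = (2GMr / a_tidal)^(1/3)
d = (2 × 6.674×10⁻¹¹ × (1.90 × 10²⁷) × (5.29 × 10⁵) / (1.16 × 10⁻⁶))^(1/3)
  = 4.87 × 10⁹ m

4.87 × 10⁹ m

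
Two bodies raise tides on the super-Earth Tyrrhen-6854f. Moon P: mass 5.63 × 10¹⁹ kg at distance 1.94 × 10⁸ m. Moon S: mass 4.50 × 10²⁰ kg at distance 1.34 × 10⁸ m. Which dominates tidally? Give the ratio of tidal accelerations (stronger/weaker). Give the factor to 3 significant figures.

Moon S, by a factor of ≈ 24.3

Tidal stretch scales as M/d³; compute that for each body.
Moon P: (5.63 × 10¹⁹) / (1.94 × 10⁸)³ = 7.711 × 10⁻⁶
Moon S: (4.50 × 10²⁰) / (1.34 × 10⁸)³ = 1.870 × 10⁻⁴
Ratio (larger/smaller) = 24.3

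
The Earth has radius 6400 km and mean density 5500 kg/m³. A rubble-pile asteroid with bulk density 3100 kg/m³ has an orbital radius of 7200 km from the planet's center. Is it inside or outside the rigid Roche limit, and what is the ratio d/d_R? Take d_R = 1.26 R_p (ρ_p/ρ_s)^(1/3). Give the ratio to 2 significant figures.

inside; d/d_R ≈ 0.74

d_R = 1.26 × (6400 km) × (5500/3100)^(1/3) = 9762 km
d/d_R = (7200) / (9762) = 0.74
Since d/d_R < 1, the body is inside the Roche limit.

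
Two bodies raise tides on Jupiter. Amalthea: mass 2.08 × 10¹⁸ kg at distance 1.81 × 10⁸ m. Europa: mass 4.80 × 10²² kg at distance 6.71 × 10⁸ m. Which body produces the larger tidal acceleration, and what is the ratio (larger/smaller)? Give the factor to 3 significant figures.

Tidal acceleration ∝ M/d³, so compare M/d³ for each.
Amalthea: (2.08 × 10¹⁸) / (1.81 × 10⁸)³ = 3.508 × 10⁻⁷
Europa: (4.80 × 10²²) / (6.71 × 10⁸)³ = 1.589 × 10⁻⁴
Ratio (larger/smaller) = 453

Europa, by a factor of ≈ 453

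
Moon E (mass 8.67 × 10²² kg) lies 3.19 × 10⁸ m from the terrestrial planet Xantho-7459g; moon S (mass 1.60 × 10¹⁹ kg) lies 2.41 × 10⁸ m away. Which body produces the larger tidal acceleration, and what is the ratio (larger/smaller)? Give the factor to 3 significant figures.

Tidal acceleration ∝ M/d³, so compare M/d³ for each.
Moon E: (8.67 × 10²²) / (3.19 × 10⁸)³ = 2.671 × 10⁻³
Moon S: (1.60 × 10¹⁹) / (2.41 × 10⁸)³ = 1.143 × 10⁻⁶
Ratio (larger/smaller) = 2340

Moon E, by a factor of ≈ 2340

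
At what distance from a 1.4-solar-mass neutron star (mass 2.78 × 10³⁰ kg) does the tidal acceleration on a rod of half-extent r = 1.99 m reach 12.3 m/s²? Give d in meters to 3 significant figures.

3.92 × 10⁶ m

2GMr/d³ = a_tidal  ⇒  d = (2GMr / a_tidal)^(1/3)
d = (2 × 6.674×10⁻¹¹ × (2.78 × 10³⁰) × (1.99) / (12.3))^(1/3)
  = 3.92 × 10⁶ m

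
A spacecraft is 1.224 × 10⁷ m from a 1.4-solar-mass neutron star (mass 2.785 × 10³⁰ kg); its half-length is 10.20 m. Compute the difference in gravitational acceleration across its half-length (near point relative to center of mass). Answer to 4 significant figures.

2.068 m/s²

a_tidal = 2GMr/d³
        = 2 × (6.674 × 10⁻¹¹) × (2.785 × 10³⁰) × (10.20) / (1.224 × 10⁷)³
        = 2.068 m/s²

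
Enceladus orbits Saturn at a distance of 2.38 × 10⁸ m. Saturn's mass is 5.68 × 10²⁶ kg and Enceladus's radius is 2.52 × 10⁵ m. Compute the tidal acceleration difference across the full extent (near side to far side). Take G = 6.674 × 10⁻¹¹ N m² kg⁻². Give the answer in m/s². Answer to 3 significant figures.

Differencing GM/(d−r)² and GM/(d+r)² to first order in r/d gives 4GMr/d³.
Δg = 4GMr/d³
   = 4 × (6.674 × 10⁻¹¹) × (5.68 × 10²⁶) × (2.52 × 10⁵) / (2.38 × 10⁸)³
   = 2.83 × 10⁻³ m/s²

2.83 × 10⁻³ m/s²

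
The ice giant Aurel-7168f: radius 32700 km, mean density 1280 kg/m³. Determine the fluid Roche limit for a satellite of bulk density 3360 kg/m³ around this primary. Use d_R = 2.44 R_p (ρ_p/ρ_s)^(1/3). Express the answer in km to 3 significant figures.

57800 km

d_R = 2.44 × 32700 km × (1280/3360)^(1/3)
    = 57800 km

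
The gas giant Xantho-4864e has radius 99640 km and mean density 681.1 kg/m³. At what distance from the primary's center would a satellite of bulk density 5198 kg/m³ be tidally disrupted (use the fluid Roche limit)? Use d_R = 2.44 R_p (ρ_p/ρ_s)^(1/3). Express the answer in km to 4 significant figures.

1.235 × 10⁵ km

d_R = 2.44 × 99640 km × (681.1/5198)^(1/3)
    = 1.235 × 10⁵ km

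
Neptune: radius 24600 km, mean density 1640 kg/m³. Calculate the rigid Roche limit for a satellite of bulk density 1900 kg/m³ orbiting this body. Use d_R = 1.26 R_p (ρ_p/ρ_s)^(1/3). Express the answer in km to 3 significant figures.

29500 km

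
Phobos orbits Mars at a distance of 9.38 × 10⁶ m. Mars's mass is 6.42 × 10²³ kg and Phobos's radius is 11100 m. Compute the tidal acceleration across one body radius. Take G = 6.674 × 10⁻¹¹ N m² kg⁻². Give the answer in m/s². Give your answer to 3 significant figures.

1.15 × 10⁻³ m/s²

The tidal stretch is the gradient of GM/d² times the body's extent r, hence the 1/d³ dependence.
Δa = 2GMr/d³
   = 2 × (6.674 × 10⁻¹¹) × (6.42 × 10²³) × (11100) / (9.38 × 10⁶)³
   = 1.15 × 10⁻³ m/s²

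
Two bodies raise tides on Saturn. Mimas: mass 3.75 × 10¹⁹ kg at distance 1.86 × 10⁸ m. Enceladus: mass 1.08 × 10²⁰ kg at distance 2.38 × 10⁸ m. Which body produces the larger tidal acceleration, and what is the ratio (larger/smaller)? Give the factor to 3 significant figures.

Enceladus, by a factor of ≈ 1.37

Compare M/d³ for the two perturbers:
Mimas: (3.75 × 10¹⁹) / (1.86 × 10⁸)³ = 5.828 × 10⁻⁶
Enceladus: (1.08 × 10²⁰) / (2.38 × 10⁸)³ = 8.011 × 10⁻⁶
Ratio (larger/smaller) = 1.37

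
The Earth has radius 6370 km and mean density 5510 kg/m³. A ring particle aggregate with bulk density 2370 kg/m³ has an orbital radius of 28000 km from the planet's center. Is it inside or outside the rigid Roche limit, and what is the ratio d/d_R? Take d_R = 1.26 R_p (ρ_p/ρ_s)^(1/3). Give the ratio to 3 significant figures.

d_R = 1.26 × (6370 km) × (5510/2370)^(1/3) = 10630 km
d/d_R = (28000) / (10630) = 2.63
Since d/d_R > 1, the body is outside the Roche limit.

outside; d/d_R ≈ 2.63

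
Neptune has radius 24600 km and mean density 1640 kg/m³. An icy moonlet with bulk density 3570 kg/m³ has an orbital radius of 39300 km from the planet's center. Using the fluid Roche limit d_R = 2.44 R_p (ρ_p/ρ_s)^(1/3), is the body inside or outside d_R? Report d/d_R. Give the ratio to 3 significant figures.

inside; d/d_R ≈ 0.849

d_R = 2.44 × (24600 km) × (1640/3570)^(1/3) = 46310 km
d/d_R = (39300) / (46310) = 0.849
Since d/d_R < 1, the body is inside the Roche limit.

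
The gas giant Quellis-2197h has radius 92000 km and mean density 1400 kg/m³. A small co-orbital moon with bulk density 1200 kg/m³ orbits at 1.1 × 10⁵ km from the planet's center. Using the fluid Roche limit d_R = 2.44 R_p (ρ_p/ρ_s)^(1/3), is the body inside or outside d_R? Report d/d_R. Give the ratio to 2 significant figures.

d_R = 2.44 × (92000 km) × (1400/1200)^(1/3) = 2.363 × 10⁵ km
d/d_R = (1.1 × 10⁵) / (2.363 × 10⁵) = 0.47
Since d/d_R < 1, the body is inside the Roche limit.

inside; d/d_R ≈ 0.47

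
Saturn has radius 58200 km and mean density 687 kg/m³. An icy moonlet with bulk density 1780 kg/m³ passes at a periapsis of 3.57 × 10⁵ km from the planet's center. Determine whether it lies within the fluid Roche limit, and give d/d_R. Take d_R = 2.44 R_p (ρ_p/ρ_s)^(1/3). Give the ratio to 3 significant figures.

outside; d/d_R ≈ 3.45

d_R = 2.44 × (58200 km) × (687/1780)^(1/3) = 1.034 × 10⁵ km
d/d_R = (3.57 × 10⁵) / (1.034 × 10⁵) = 3.45
Since d/d_R > 1, the body is outside the Roche limit.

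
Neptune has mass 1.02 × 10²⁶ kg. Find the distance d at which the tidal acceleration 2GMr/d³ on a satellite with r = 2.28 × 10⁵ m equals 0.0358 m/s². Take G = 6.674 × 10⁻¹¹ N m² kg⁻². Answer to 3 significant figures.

2GMr/d³ = a_tidal  ⇒  d = (2GMr / a_tidal)^(1/3)
d = (2 × 6.674×10⁻¹¹ × (1.02 × 10²⁶) × (2.28 × 10⁵) / (0.0358))^(1/3)
  = 4.43 × 10⁷ m

4.43 × 10⁷ m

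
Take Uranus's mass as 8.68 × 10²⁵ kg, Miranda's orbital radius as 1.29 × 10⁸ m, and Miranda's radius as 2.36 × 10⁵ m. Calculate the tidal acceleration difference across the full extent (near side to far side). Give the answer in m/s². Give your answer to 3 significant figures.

Differencing GM/(d−r)² and GM/(d+r)² to first order in r/d gives 4GMr/d³.
Δa = 4GMr/d³
   = 4 × (6.674 × 10⁻¹¹) × (8.68 × 10²⁵) × (2.36 × 10⁵) / (1.29 × 10⁸)³
   = 2.55 × 10⁻³ m/s²

2.55 × 10⁻³ m/s²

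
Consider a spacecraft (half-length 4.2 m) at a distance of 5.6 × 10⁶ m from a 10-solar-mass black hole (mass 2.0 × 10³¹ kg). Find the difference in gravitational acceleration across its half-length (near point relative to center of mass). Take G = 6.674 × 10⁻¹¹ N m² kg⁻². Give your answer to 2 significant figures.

6.4 × 10¹ m/s²

Since r ≪ d, expand the inverse-square field across one radius to get the leading 2GMr/d³ term.
Δa = 2GMr/d³
   = 2 × (6.674 × 10⁻¹¹) × (2.0 × 10³¹) × (4.2) / (5.6 × 10⁶)³
   = 6.4 × 10¹ m/s²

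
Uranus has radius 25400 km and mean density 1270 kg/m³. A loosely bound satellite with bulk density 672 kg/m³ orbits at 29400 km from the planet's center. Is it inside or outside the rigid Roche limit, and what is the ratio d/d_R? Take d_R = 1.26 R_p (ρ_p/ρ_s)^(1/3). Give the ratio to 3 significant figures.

inside; d/d_R ≈ 0.743

d_R = 1.26 × (25400 km) × (1270/672)^(1/3) = 39570 km
d/d_R = (29400) / (39570) = 0.743
Since d/d_R < 1, the body is inside the Roche limit.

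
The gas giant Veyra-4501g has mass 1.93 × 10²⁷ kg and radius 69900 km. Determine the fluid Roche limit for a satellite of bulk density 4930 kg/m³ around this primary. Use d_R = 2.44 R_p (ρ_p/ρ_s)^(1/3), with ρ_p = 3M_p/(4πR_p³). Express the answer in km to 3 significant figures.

ρ_p = 3M_p/(4πR_p³) = 3 × (1.93 × 10²⁷) / (4π × (6.99 × 10⁷ m)³) = 1350 kg/m³
d_R = 2.44 × 69900 km × (1350/4930)^(1/3)
    = 1.11 × 10⁵ km

1.11 × 10⁵ km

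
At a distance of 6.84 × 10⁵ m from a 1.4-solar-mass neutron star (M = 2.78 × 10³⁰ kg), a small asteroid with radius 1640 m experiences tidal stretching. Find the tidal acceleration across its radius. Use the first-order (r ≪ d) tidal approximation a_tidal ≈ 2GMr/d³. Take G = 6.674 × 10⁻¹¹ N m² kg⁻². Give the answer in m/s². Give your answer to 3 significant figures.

Δa = 2GMr/d³
   = 2 × (6.674 × 10⁻¹¹) × (2.78 × 10³⁰) × (1640) / (6.84 × 10⁵)³
   = 1.90 × 10⁶ m/s²

1.90 × 10⁶ m/s²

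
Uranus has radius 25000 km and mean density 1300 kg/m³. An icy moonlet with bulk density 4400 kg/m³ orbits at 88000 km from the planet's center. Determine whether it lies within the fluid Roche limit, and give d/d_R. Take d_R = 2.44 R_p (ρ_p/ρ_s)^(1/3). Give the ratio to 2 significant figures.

d_R = 2.44 × (25000 km) × (1300/4400)^(1/3) = 40630 km
d/d_R = (88000) / (40630) = 2.2
Since d/d_R > 1, the body is outside the Roche limit.

outside; d/d_R ≈ 2.2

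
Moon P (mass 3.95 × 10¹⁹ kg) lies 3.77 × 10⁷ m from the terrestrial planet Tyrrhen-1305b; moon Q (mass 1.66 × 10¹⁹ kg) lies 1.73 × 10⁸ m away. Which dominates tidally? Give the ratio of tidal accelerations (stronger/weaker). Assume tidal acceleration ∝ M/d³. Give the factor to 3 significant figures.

Tidal acceleration ∝ M/d³, so compare M/d³ for each.
Moon P: (3.95 × 10¹⁹) / (3.77 × 10⁷)³ = 7.372 × 10⁻⁴
Moon Q: (1.66 × 10¹⁹) / (1.73 × 10⁸)³ = 3.206 × 10⁻⁶
Ratio (larger/smaller) = 230

Moon P, by a factor of ≈ 230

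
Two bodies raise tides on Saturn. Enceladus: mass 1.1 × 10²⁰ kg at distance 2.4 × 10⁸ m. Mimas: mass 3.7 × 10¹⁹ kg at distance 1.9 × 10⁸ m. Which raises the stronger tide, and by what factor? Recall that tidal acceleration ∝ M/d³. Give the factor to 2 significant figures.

Tidal stretch scales as M/d³; compute that for each body.
Enceladus: (1.1 × 10²⁰) / (2.4 × 10⁸)³ = 7.957 × 10⁻⁶
Mimas: (3.7 × 10¹⁹) / (1.9 × 10⁸)³ = 5.394 × 10⁻⁶
Ratio (larger/smaller) = 1.5

Enceladus, by a factor of ≈ 1.5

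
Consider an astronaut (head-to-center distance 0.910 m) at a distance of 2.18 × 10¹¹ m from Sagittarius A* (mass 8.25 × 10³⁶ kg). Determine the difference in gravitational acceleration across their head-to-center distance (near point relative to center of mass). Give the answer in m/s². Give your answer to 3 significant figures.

9.67 × 10⁻⁸ m/s²

Differencing GM/(d−r)² and GM/d² to first order in r/d gives 2GMr/d³.
a_tidal = 2GMr/d³
        = 2 × (6.674 × 10⁻¹¹) × (8.25 × 10³⁶) × (0.910) / (2.18 × 10¹¹)³
        = 9.67 × 10⁻⁸ m/s²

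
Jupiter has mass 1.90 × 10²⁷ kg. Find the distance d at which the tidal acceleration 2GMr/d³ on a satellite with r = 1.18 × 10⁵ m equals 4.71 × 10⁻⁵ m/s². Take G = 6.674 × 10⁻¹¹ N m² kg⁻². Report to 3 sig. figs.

2GMr/d³ = a_tidal  ⇒  d = (2GMr / a_tidal)^(1/3)
d = (2 × 6.674×10⁻¹¹ × (1.90 × 10²⁷) × (1.18 × 10⁵) / (4.71 × 10⁻⁵))^(1/3)
  = 8.60 × 10⁸ m

8.60 × 10⁸ m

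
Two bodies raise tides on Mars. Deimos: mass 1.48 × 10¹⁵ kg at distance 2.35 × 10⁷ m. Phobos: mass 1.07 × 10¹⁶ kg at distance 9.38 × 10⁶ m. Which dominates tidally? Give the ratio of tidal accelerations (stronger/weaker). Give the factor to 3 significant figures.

Phobos, by a factor of ≈ 114

The tide-raising term goes as M/d³ (the gradient of a 1/d² field).
Deimos: (1.48 × 10¹⁵) / (2.35 × 10⁷)³ = 1.140 × 10⁻⁷
Phobos: (1.07 × 10¹⁶) / (9.38 × 10⁶)³ = 1.297 × 10⁻⁵
Ratio (larger/smaller) = 114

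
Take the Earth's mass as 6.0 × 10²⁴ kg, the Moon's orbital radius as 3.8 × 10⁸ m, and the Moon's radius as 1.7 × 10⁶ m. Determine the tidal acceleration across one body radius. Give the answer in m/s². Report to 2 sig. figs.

The tidal stretch is the gradient of GM/d² times the body's extent r, hence the 1/d³ dependence.
Δa = 2GMr/d³
   = 2 × (6.674 × 10⁻¹¹) × (6.0 × 10²⁴) × (1.7 × 10⁶) / (3.8 × 10⁸)³
   = 2.5 × 10⁻⁵ m/s²

2.5 × 10⁻⁵ m/s²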